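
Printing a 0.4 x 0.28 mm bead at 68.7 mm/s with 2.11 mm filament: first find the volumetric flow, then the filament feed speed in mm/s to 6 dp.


Q = 0.4 * 0.28 * 68.7 = 7.6944 mm^3/s
A_fil = pi*(2.11/2)^2 = 3.49667116 mm^2
v_feed = 7.6944 / 3.49667116 = 2.200493 mm/s


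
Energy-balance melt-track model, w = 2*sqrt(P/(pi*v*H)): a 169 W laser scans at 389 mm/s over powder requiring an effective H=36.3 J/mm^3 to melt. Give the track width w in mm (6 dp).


w = 2*sqrt(169/(pi*389*36.3)) = 0.123444 mm


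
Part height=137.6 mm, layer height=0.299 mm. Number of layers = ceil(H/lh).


Layers = ceil(137.6/0.299) = 461


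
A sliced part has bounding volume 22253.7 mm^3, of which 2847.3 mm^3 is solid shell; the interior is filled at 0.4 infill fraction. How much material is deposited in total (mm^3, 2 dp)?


V_infill = (22253.7 - 2847.3) * 0.4 = 7762.56
V_total = 2847.3 + 7762.56 = 10609.86 mm^3


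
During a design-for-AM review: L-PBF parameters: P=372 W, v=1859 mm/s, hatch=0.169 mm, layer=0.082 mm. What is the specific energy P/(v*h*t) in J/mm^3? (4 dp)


Build rate = 1859 * 0.169 * 0.082 = 25.762022 mm^3/s
SE = 372 / 25.762022 = 14.4399 J/mm^3


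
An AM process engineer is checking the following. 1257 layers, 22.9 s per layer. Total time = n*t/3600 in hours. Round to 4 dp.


t = 1257 * 22.9 / 3600 = 7.9959 hrs


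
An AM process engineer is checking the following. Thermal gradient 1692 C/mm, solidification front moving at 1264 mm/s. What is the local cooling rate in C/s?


CR = 1692 * 1264 = 2138688 C/s


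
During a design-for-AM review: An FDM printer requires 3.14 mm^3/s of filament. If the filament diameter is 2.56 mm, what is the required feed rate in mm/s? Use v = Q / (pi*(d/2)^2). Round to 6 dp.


A = pi*(2.56/2)^2 = 5.147185
v = 3.14 / 5.147185 = 0.610042 mm/s


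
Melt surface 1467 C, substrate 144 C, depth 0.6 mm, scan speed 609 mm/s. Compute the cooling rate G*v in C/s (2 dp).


G = (1467-144)/0.6 = 2205.0 C/mm
CR = 2205.0 * 609 = 1342845.0 C/s


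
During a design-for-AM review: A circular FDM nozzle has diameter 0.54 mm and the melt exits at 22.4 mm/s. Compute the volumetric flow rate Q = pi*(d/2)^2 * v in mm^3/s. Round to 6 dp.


A = pi*(0.54/2)^2 = 0.2290221 mm^2
Q = 0.2290221 * 22.4 = 5.130095 mm^3/s


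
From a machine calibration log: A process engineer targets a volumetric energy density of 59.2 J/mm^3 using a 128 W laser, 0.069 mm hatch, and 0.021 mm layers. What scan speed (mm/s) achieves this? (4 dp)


v = 128 / (59.2*0.069*0.021) = 1492.1754 mm/s


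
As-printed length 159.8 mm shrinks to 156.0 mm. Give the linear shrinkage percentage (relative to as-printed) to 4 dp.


Shrinkage = ((159.8-156.0)/159.8)*100 = 2.378 %


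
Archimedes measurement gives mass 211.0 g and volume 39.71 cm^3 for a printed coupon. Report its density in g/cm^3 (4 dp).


rho = 211.0 / 39.71 = 5.3135 g/cm^3


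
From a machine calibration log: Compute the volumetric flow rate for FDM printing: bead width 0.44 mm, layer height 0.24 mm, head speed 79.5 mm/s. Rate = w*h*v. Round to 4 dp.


Rate = 0.44 * 0.24 * 79.5 = 8.3952 mm^3/s


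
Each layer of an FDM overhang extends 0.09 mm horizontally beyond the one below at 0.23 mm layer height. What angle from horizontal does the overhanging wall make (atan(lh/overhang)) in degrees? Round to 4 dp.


angle = atan(0.23/0.09) = 68.6294 degrees


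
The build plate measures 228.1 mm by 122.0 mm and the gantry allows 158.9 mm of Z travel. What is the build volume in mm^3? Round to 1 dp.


V = 228.1 * 122.0 * 158.9 = 4421901.0 mm^3


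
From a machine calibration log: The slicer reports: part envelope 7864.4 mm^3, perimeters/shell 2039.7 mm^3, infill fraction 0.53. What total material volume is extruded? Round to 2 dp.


V_infill = (7864.4 - 2039.7) * 0.53 = 3087.09
V_total = 2039.7 + 3087.09 = 5126.79 mm^3


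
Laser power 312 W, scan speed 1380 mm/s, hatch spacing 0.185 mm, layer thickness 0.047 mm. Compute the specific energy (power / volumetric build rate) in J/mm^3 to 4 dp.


Build rate = 1380 * 0.185 * 0.047 = 11.9991 mm^3/s
SE = 312 / 11.9991 = 26.002 J/mm^3


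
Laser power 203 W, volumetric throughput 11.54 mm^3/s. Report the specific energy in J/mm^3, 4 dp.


SE = 203 / 11.54 = 17.591 J/mm^3


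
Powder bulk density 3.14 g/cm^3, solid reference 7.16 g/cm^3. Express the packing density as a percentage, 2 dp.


Packing = (3.14/7.16)*100 = 43.85 %


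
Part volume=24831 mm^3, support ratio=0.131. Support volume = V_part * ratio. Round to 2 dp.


V_support = 24831 * 0.131 = 3252.86 mm^3


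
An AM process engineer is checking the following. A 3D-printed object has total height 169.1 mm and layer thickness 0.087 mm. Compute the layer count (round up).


Layers = ceil(169.1/0.087) = 1944


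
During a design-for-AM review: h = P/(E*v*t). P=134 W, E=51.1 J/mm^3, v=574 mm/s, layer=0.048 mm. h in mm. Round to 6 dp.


h = 134 / (51.1*574*0.048) = 0.095177 mm


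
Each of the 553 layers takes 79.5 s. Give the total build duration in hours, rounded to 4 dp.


t = 553 * 79.5 / 3600 = 12.2121 hrs


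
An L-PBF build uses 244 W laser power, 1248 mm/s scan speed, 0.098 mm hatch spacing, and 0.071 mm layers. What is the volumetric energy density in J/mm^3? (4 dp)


E = 244 / (1248*0.098*0.071) = 28.099 J/mm^3


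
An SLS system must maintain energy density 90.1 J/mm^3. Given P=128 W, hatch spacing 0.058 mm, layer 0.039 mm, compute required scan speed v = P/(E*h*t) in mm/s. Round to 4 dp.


v = 128 / (90.1*0.058*0.039) = 628.0476 mm/s


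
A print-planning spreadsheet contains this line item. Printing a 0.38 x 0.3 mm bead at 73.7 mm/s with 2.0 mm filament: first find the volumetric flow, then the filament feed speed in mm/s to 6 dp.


Q = 0.38 * 0.3 * 73.7 = 8.4018 mm^3/s
A_fil = pi*(2.0/2)^2 = 3.14159265 mm^2
v_feed = 8.4018 / 3.14159265 = 2.674376 mm/s


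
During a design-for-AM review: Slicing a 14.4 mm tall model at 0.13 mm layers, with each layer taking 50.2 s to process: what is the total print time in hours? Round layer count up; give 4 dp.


Layers = ceil(14.4/0.13) = 111
t = 111 * 50.2 / 3600 = 1.5478 hrs


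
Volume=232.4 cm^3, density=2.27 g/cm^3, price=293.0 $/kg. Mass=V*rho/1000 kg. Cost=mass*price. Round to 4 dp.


Mass = 232.4*2.27/1000 = 0.527548 kg
Cost = 0.527548 * 293.0 = 154.5716 $


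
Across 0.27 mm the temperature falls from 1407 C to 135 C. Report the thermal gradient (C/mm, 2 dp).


G = (1407-135)/0.27 = 4711.11 C/mm


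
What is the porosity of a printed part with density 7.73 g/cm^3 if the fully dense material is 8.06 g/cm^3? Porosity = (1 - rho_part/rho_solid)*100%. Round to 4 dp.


Porosity = (1-7.73/8.06)*100 = 4.0943 %


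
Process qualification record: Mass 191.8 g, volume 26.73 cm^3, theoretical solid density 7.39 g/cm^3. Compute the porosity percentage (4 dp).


rho_part = 191.8 / 26.73 = 7.17545829 g/cm^3
Porosity = (1 - 7.17545829/7.39)*100 = 2.9031 %


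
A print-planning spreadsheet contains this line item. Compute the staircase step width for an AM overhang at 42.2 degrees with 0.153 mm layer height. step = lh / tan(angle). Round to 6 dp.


step = 0.153 / tan(42.2) = 0.168735 mm


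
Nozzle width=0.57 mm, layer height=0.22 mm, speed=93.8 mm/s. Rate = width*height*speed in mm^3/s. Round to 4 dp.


Rate = 0.57 * 0.22 * 93.8 = 11.7625 mm^3/s


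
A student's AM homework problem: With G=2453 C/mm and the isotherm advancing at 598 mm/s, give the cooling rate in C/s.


CR = 2453 * 598 = 1466894 C/s


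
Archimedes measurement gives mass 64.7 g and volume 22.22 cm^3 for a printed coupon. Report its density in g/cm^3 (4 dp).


rho = 64.7 / 22.22 = 2.9118 g/cm^3


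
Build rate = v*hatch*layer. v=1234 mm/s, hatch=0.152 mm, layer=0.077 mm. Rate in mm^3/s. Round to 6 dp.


Rate = 1234 * 0.152 * 0.077 = 14.442736 mm^3/s


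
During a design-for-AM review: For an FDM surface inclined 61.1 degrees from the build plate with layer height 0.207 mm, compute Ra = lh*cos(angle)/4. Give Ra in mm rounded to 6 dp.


Ra = 0.207 * cos(61.1) / 4 = 0.02501 mm


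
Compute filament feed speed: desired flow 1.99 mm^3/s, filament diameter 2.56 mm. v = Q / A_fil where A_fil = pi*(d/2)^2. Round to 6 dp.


A = pi*(2.56/2)^2 = 5.147185
v = 1.99 / 5.147185 = 0.386619 mm/s


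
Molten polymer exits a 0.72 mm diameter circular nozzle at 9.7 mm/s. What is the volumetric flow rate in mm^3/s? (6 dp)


A = pi*(0.72/2)^2 = 0.40715041 mm^2
Q = 0.40715041 * 9.7 = 3.949359 mm^3/s


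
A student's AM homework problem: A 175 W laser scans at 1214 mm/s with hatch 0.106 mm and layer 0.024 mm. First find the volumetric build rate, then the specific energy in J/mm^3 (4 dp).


Build rate = 1214 * 0.106 * 0.024 = 3.088416 mm^3/s
SE = 175 / 3.088416 = 56.6634 J/mm^3


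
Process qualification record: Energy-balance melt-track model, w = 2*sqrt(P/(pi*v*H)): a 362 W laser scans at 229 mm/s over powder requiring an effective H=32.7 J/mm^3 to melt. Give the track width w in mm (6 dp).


w = 2*sqrt(362/(pi*229*32.7)) = 0.248095 mm


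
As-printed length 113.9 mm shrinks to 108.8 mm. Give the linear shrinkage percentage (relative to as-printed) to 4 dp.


Shrinkage = ((113.9-108.8)/113.9)*100 = 4.4776 %


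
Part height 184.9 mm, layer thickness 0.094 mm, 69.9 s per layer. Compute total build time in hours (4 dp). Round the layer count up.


Layers = ceil(184.9/0.094) = 1968
t = 1968 * 69.9 / 3600 = 38.212 hrs


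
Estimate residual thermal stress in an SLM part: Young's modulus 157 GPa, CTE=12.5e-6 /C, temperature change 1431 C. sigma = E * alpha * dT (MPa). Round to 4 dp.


sigma = 157*1000 * 12.5e-6 * 1431 = 2808.3375 MPa


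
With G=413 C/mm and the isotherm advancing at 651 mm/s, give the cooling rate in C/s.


CR = 413 * 651 = 268863 C/s


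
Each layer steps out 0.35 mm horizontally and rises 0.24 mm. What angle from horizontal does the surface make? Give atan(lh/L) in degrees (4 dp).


angle = atan(0.24/0.35) = 34.439 degrees


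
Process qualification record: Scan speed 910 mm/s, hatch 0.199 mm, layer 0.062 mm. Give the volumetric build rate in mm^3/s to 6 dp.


Rate = 910 * 0.199 * 0.062 = 11.22758 mm^3/s


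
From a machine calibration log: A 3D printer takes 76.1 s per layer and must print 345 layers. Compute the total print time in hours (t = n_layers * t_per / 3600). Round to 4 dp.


t = 345 * 76.1 / 3600 = 7.2929 hrs


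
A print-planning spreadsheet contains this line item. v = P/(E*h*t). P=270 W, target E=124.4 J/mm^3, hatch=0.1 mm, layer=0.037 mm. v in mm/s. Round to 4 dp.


v = 270 / (124.4*0.1*0.037) = 586.5995 mm/s


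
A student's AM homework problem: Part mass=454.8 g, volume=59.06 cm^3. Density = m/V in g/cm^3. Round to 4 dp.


rho = 454.8 / 59.06 = 7.7006 g/cm^3


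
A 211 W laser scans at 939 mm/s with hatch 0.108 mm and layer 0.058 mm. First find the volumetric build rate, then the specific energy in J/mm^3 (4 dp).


Build rate = 939 * 0.108 * 0.058 = 5.881896 mm^3/s
SE = 211 / 5.881896 = 35.8728 J/mm^3


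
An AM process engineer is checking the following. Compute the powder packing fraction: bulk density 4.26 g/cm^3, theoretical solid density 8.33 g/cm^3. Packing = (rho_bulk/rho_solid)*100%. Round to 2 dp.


Packing = (4.26/8.33)*100 = 51.14 %


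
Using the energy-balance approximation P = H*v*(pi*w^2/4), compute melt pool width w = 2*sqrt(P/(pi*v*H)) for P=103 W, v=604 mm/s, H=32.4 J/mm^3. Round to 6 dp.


w = 2*sqrt(103/(pi*604*32.4)) = 0.081862 mm


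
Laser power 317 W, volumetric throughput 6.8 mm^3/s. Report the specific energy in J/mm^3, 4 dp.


SE = 317 / 6.8 = 46.6176 J/mm^3


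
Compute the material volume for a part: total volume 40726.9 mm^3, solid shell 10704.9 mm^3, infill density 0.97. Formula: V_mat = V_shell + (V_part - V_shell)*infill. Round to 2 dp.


V_infill = (40726.9 - 10704.9) * 0.97 = 29121.34
V_total = 10704.9 + 29121.34 = 39826.24 mm^3


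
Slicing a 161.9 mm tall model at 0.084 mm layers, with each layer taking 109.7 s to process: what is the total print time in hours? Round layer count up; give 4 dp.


Layers = ceil(161.9/0.084) = 1928
t = 1928 * 109.7 / 3600 = 58.7504 hrs


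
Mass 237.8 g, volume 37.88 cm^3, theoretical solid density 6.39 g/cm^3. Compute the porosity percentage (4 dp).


rho_part = 237.8 / 37.88 = 6.27771911 g/cm^3
Porosity = (1 - 6.27771911/6.39)*100 = 1.7571 %


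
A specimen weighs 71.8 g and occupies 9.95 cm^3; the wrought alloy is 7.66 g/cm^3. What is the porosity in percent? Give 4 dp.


rho_part = 71.8 / 9.95 = 7.2160804 g/cm^3
Porosity = (1 - 7.2160804/7.66)*100 = 5.7953 %


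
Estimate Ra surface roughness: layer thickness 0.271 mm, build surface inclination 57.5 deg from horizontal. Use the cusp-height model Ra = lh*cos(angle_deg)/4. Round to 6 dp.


Ra = 0.271 * cos(57.5) / 4 = 0.036402 mm


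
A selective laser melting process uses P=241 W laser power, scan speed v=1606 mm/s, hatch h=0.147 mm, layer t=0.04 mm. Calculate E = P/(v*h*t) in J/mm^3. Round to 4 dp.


E = 241 / (1606*0.147*0.04) = 25.5208 J/mm^3


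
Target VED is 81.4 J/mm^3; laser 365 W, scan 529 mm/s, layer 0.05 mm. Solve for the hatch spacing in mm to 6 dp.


h = 365 / (81.4*529*0.05) = 0.169529 mm


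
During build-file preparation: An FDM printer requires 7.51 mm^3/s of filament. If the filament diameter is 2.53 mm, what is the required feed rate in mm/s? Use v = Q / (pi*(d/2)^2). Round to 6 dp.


A = pi*(2.53/2)^2 = 5.027255
v = 7.51 / 5.027255 = 1.493857 mm/s


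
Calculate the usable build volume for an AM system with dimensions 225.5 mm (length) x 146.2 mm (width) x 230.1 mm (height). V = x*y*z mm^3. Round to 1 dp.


V = 225.5 * 146.2 * 230.1 = 7585959.8 mm^3


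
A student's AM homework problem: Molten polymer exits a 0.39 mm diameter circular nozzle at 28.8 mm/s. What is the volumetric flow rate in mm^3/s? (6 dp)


A = pi*(0.39/2)^2 = 0.11945906 mm^2
Q = 0.11945906 * 28.8 = 3.440421 mm^3/s


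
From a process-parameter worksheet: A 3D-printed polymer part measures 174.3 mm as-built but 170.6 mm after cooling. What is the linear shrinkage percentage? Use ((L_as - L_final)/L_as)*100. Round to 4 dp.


Shrinkage = ((174.3-170.6)/174.3)*100 = 2.1228 %


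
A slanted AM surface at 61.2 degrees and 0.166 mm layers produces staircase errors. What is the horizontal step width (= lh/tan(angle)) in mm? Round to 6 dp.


step = 0.166 / tan(61.2) = 0.091259 mm


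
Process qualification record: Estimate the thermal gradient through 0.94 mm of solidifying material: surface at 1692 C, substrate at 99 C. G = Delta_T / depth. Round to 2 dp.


G = (1692-99)/0.94 = 1694.68 C/mm


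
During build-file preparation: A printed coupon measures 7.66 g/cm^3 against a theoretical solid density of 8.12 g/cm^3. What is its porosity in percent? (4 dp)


Porosity = (1-7.66/8.12)*100 = 5.665 %


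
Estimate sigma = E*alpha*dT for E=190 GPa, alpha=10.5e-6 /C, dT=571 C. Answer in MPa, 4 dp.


sigma = 190*1000 * 10.5e-6 * 571 = 1139.145 MPa


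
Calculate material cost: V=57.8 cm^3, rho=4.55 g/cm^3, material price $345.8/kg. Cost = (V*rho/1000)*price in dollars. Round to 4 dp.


Mass = 57.8*4.55/1000 = 0.26299 kg
Cost = 0.26299 * 345.8 = 90.9419 $


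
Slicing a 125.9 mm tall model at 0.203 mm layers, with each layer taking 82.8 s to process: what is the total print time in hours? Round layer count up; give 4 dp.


Layers = ceil(125.9/0.203) = 621
t = 621 * 82.8 / 3600 = 14.283 hrs


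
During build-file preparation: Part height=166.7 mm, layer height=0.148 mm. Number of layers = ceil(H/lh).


Layers = ceil(166.7/0.148) = 1127


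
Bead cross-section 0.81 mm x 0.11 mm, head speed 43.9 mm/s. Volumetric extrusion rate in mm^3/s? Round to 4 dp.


Rate = 0.81 * 0.11 * 43.9 = 3.9115 mm^3/s


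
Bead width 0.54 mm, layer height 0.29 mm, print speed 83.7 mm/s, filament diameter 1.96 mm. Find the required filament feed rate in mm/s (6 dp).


Q = 0.54 * 0.29 * 83.7 = 13.10742 mm^3/s
A_fil = pi*(1.96/2)^2 = 3.01718558 mm^2
v_feed = 13.10742 / 3.01718558 = 4.344254 mm/s


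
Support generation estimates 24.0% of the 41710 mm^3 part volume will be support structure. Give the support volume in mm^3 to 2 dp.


V_support = 41710 * 0.24 = 10010.4 mm^3


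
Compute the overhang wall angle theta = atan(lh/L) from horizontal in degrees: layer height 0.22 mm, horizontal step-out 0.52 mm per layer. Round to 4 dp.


angle = atan(0.22/0.52) = 22.9321 degrees


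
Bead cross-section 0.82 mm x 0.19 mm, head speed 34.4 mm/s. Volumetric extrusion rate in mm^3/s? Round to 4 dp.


Rate = 0.82 * 0.19 * 34.4 = 5.3595 mm^3/s


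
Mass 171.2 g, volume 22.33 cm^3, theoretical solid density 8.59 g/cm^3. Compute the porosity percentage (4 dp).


rho_part = 171.2 / 22.33 = 7.66681594 g/cm^3
Porosity = (1 - 7.66681594/8.59)*100 = 10.7472 %


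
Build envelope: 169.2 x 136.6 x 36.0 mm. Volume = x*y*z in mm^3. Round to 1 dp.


V = 169.2 * 136.6 * 36.0 = 832057.9 mm^3


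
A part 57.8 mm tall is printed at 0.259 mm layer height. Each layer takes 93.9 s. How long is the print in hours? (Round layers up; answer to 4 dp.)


Layers = ceil(57.8/0.259) = 224
t = 224 * 93.9 / 3600 = 5.8427 hrs


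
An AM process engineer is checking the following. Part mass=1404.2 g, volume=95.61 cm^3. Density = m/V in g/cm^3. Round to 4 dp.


rho = 1404.2 / 95.61 = 14.6867 g/cm^3


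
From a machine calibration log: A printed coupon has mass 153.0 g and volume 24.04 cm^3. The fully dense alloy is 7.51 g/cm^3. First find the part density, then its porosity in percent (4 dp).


rho_part = 153.0 / 24.04 = 6.36439268 g/cm^3
Porosity = (1 - 6.36439268/7.51)*100 = 15.2544 %


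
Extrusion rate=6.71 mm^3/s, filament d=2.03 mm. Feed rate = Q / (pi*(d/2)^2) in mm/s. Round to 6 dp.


A = pi*(2.03/2)^2 = 3.236547
v = 6.71 / 3.236547 = 2.073197 mm/s


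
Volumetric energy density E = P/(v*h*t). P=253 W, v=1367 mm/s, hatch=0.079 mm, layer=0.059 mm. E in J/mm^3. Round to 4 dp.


E = 253 / (1367*0.079*0.059) = 39.7075 J/mm^3


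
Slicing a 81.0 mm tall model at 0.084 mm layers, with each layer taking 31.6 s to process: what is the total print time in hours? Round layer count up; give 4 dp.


Layers = ceil(81.0/0.084) = 965
t = 965 * 31.6 / 3600 = 8.4706 hrs


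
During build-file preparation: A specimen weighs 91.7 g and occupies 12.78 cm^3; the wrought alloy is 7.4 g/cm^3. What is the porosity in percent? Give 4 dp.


rho_part = 91.7 / 12.78 = 7.17527387 g/cm^3
Porosity = (1 - 7.17527387/7.4)*100 = 3.0368 %


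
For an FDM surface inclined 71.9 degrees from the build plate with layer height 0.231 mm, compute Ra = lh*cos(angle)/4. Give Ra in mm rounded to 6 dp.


Ra = 0.231 * cos(71.9) / 4 = 0.017942 mm


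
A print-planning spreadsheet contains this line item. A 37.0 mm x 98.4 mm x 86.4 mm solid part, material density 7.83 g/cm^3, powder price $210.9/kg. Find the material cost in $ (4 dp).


V = 37.0 * 98.4 * 86.4 = 314565.12 mm^3 = 314.56512 cm^3
Mass = 314.56512 * 7.83 / 1000 = 2.46304489 kg
Cost = 2.46304489 * 210.9 = 519.4562 $


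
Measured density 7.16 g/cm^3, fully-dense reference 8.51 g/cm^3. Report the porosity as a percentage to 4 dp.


Porosity = (1-7.16/8.51)*100 = 15.8637 %


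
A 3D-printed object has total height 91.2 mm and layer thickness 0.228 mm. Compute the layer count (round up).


Layers = ceil(91.2/0.228) = 400


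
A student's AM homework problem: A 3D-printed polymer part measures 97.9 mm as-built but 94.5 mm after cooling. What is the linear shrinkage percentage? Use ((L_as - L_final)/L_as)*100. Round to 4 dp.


Shrinkage = ((97.9-94.5)/97.9)*100 = 3.4729 %


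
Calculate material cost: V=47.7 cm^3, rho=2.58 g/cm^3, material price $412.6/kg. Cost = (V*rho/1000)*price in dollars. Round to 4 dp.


Mass = 47.7*2.58/1000 = 0.123066 kg
Cost = 0.123066 * 412.6 = 50.777 $


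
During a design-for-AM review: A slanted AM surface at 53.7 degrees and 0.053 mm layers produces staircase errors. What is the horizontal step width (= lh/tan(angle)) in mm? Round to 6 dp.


step = 0.053 / tan(53.7) = 0.038932 mm


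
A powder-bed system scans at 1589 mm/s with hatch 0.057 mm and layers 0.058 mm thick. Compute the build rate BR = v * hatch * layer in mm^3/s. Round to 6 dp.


Rate = 1589 * 0.057 * 0.058 = 5.253234 mm^3/s


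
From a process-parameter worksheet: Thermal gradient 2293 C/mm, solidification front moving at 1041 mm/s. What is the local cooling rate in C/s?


CR = 2293 * 1041 = 2387013 C/s


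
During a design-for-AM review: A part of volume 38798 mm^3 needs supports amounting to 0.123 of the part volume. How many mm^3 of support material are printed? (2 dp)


V_support = 38798 * 0.123 = 4772.15 mm^3


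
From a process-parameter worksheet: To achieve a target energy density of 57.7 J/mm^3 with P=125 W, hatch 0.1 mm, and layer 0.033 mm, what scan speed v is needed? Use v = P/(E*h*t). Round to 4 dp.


v = 125 / (57.7*0.1*0.033) = 656.4781 mm/s


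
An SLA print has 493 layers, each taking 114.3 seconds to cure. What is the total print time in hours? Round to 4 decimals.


t = 493 * 114.3 / 3600 = 15.6528 hrs


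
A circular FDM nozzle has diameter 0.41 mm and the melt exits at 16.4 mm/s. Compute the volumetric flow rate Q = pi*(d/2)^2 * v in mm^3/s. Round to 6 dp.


A = pi*(0.41/2)^2 = 0.13202543 mm^2
Q = 0.13202543 * 16.4 = 2.165217 mm^3/s


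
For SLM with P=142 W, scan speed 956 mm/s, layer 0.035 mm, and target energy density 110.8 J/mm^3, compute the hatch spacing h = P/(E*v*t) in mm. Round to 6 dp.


h = 142 / (110.8*956*0.035) = 0.038302 mm


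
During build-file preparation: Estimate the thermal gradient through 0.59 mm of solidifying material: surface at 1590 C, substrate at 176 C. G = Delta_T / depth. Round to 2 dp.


G = (1590-176)/0.59 = 2396.61 C/mm


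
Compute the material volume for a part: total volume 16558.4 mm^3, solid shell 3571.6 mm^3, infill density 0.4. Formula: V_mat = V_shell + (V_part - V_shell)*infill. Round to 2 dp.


V_infill = (16558.4 - 3571.6) * 0.4 = 5194.72
V_total = 3571.6 + 5194.72 = 8766.32 mm^3


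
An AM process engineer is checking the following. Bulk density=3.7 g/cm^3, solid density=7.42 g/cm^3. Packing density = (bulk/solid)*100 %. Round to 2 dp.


Packing = (3.7/7.42)*100 = 49.87 %


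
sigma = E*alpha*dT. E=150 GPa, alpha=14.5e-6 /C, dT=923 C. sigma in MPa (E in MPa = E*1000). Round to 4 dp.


sigma = 150*1000 * 14.5e-6 * 923 = 2007.525 MPa


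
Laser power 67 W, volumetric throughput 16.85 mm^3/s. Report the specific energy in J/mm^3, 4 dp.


SE = 67 / 16.85 = 3.9763 J/mm^3


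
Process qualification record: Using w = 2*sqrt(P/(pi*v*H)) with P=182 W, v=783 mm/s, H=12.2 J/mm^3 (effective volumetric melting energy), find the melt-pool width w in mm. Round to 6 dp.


w = 2*sqrt(182/(pi*783*12.2)) = 0.155751 mm


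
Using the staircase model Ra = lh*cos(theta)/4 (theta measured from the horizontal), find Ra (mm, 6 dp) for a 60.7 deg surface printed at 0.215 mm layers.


Ra = 0.215 * cos(60.7) / 4 = 0.026304 mm


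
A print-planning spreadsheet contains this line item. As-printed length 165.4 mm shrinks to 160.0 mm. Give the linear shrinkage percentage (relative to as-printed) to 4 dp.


Shrinkage = ((165.4-160.0)/165.4)*100 = 3.2648 %


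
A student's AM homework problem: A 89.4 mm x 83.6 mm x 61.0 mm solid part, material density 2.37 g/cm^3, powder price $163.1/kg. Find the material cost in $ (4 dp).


V = 89.4 * 83.6 * 61.0 = 455904.24 mm^3 = 455.90424 cm^3
Mass = 455.90424 * 2.37 / 1000 = 1.08049305 kg
Cost = 1.08049305 * 163.1 = 176.2284 $


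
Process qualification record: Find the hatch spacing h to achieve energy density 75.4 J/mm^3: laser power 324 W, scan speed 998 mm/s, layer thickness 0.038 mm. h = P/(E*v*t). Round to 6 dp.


h = 324 / (75.4*998*0.038) = 0.113308 mm


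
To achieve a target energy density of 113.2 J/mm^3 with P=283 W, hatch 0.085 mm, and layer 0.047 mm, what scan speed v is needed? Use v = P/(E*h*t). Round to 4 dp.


v = 283 / (113.2*0.085*0.047) = 625.7822 mm/s


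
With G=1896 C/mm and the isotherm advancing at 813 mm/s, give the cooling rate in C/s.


CR = 1896 * 813 = 1541448 C/s


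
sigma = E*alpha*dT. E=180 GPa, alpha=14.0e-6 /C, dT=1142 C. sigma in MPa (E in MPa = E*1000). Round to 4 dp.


sigma = 180*1000 * 14.0e-6 * 1142 = 2877.84 MPa


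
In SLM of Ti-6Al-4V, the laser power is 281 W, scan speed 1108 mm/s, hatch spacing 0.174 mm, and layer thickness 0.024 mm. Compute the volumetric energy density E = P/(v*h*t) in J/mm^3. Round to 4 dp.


E = 281 / (1108*0.174*0.024) = 60.7304 J/mm^3


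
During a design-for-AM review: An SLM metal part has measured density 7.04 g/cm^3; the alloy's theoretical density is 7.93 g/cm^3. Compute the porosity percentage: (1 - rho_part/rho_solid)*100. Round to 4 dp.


Porosity = (1-7.04/7.93)*100 = 11.2232 %


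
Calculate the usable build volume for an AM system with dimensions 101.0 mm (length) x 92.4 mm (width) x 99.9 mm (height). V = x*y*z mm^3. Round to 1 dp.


V = 101.0 * 92.4 * 99.9 = 932306.8 mm^3


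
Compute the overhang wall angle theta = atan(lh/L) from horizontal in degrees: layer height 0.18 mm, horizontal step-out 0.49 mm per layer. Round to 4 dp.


angle = atan(0.18/0.49) = 20.1707 degrees


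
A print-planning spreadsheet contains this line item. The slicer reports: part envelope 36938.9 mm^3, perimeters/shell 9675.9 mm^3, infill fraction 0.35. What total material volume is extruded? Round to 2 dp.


V_infill = (36938.9 - 9675.9) * 0.35 = 9542.05
V_total = 9675.9 + 9542.05 = 19217.95 mm^3


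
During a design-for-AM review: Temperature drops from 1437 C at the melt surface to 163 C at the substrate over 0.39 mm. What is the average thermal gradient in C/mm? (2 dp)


G = (1437-163)/0.39 = 3266.67 C/mm


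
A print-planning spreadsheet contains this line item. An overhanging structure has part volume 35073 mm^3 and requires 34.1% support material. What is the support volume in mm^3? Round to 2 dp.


V_support = 35073 * 0.341 = 11959.89 mm^3


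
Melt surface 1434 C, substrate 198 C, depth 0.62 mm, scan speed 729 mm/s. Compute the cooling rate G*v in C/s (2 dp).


G = (1434-198)/0.62 = 1993.5483871 C/mm
CR = 1993.5483871 * 729 = 1453296.77 C/s


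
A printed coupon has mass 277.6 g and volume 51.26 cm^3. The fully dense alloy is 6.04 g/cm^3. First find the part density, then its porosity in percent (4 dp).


rho_part = 277.6 / 51.26 = 5.41552868 g/cm^3
Porosity = (1 - 5.41552868/6.04)*100 = 10.3389 %


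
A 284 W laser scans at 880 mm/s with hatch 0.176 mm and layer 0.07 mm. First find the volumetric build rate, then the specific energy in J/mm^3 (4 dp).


Build rate = 880 * 0.176 * 0.07 = 10.8416 mm^3/s
SE = 284 / 10.8416 = 26.1954 J/mm^3


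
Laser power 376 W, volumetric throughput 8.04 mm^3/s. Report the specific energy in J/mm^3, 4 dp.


SE = 376 / 8.04 = 46.7662 J/mm^3


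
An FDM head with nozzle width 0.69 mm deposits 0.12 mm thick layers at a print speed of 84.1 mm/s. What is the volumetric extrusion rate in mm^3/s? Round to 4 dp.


Rate = 0.69 * 0.12 * 84.1 = 6.9635 mm^3/s


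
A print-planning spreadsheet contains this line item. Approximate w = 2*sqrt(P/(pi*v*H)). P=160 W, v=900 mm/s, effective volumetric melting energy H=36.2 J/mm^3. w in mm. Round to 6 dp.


w = 2*sqrt(160/(pi*900*36.2)) = 0.079075 mm


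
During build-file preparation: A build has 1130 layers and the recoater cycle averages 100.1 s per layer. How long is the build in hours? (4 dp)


t = 1130 * 100.1 / 3600 = 31.4203 hrs


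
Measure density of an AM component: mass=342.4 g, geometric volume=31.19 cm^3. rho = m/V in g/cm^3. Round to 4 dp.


rho = 342.4 / 31.19 = 10.9779 g/cm^3


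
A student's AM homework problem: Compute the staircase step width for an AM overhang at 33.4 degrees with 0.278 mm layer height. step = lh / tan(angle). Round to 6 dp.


step = 0.278 / tan(33.4) = 0.421609 mm


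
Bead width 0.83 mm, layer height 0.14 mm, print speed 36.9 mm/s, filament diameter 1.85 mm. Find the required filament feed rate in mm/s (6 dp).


Q = 0.83 * 0.14 * 36.9 = 4.28778 mm^3/s
A_fil = pi*(1.85/2)^2 = 2.68802521 mm^2
v_feed = 4.28778 / 2.68802521 = 1.595141 mm/s


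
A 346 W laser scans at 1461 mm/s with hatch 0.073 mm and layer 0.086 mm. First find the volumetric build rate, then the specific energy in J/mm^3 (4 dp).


Build rate = 1461 * 0.073 * 0.086 = 9.172158 mm^3/s
SE = 346 / 9.172158 = 37.7229 J/mm^3


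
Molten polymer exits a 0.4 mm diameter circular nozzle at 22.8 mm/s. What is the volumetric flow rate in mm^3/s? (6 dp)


A = pi*(0.4/2)^2 = 0.12566371 mm^2
Q = 0.12566371 * 22.8 = 2.865133 mm^3/s


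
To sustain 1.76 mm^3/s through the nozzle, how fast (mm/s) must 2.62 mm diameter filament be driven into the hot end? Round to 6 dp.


A = pi*(2.62/2)^2 = 5.391287
v = 1.76 / 5.391287 = 0.326453 mm/s


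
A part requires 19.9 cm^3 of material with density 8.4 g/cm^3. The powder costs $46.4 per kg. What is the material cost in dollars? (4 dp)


Mass = 19.9*8.4/1000 = 0.16716 kg
Cost = 0.16716 * 46.4 = 7.7562 $


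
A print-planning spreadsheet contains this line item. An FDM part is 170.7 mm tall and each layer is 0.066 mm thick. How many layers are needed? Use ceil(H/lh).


Layers = ceil(170.7/0.066) = 2587


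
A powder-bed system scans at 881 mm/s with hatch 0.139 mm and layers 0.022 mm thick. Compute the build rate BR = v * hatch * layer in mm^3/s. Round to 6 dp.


Rate = 881 * 0.139 * 0.022 = 2.694098 mm^3/s


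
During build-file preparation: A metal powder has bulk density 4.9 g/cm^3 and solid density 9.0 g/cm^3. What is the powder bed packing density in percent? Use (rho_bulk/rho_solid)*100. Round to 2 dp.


Packing = (4.9/9.0)*100 = 54.44 %


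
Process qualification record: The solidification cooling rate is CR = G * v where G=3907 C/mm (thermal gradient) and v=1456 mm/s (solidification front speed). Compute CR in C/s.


CR = 3907 * 1456 = 5688592 C/s


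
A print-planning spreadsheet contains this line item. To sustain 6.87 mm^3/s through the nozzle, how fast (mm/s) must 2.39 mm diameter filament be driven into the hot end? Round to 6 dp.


A = pi*(2.39/2)^2 = 4.486273
v = 6.87 / 4.486273 = 1.531338 mm/s


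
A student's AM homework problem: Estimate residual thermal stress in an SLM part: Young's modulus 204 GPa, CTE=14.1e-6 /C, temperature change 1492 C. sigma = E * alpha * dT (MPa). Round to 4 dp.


sigma = 204*1000 * 14.1e-6 * 1492 = 4291.5888 MPa


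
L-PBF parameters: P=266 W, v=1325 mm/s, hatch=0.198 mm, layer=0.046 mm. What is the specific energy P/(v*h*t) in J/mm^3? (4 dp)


Build rate = 1325 * 0.198 * 0.046 = 12.0681 mm^3/s
SE = 266 / 12.0681 = 22.0416 J/mm^3


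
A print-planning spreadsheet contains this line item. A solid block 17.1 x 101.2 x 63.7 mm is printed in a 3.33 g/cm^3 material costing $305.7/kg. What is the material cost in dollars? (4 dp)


V = 17.1 * 101.2 * 63.7 = 110234.124 mm^3 = 110.234124 cm^3
Mass = 110.234124 * 3.33 / 1000 = 0.36707963 kg
Cost = 0.36707963 * 305.7 = 112.2162 $


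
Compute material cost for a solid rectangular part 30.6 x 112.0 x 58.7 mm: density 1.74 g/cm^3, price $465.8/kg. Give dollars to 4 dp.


V = 30.6 * 112.0 * 58.7 = 201176.64 mm^3 = 201.17664 cm^3
Mass = 201.17664 * 1.74 / 1000 = 0.35004735 kg
Cost = 0.35004735 * 465.8 = 163.0521 $


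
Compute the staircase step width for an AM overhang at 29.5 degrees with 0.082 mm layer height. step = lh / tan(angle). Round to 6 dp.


step = 0.082 / tan(29.5) = 0.144935 mm


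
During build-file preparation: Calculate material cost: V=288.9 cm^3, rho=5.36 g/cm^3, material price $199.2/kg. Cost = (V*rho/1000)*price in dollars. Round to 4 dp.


Mass = 288.9*5.36/1000 = 1.548504 kg
Cost = 1.548504 * 199.2 = 308.462 $


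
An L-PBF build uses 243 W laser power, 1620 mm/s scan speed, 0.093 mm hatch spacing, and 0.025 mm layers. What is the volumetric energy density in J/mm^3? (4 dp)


E = 243 / (1620*0.093*0.025) = 64.5161 J/mm^3


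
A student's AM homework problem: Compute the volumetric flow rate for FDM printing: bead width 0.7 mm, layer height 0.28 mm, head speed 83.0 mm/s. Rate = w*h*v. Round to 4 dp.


Rate = 0.7 * 0.28 * 83.0 = 16.268 mm^3/s


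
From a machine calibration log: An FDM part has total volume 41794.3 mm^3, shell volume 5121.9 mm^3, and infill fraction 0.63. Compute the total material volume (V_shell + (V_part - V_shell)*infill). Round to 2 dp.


V_infill = (41794.3 - 5121.9) * 0.63 = 23103.61
V_total = 5121.9 + 23103.61 = 28225.51 mm^3


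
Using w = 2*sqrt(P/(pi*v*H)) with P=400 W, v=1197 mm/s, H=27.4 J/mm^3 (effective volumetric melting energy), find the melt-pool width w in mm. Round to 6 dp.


w = 2*sqrt(400/(pi*1197*27.4)) = 0.124613 mm


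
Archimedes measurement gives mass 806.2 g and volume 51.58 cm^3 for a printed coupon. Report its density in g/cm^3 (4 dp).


rho = 806.2 / 51.58 = 15.6301 g/cm^3


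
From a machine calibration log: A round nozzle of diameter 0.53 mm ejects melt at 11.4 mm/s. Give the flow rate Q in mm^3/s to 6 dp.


A = pi*(0.53/2)^2 = 0.22061834 mm^2
Q = 0.22061834 * 11.4 = 2.515049 mm^3/s


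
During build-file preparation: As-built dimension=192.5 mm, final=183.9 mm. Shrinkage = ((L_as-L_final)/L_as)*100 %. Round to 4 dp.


Shrinkage = ((192.5-183.9)/192.5)*100 = 4.4675 %


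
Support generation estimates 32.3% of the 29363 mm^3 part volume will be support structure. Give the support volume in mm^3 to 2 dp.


V_support = 29363 * 0.323 = 9484.25 mm^3


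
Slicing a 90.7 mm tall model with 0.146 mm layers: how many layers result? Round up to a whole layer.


Layers = ceil(90.7/0.146) = 622


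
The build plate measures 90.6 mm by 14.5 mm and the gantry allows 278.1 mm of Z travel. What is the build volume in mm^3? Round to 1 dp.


V = 90.6 * 14.5 * 278.1 = 365340.0 mm^3


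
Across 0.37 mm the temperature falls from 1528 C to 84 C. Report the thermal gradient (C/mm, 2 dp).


G = (1528-84)/0.37 = 3902.7 C/mm


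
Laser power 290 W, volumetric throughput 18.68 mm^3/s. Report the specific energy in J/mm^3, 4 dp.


SE = 290 / 18.68 = 15.5246 J/mm^3


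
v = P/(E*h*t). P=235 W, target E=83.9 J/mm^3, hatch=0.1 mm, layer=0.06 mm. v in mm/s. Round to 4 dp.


v = 235 / (83.9*0.1*0.06) = 466.8256 mm/s


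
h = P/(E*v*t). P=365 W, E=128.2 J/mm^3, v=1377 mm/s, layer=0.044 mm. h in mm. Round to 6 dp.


h = 365 / (128.2*1377*0.044) = 0.046991 mm


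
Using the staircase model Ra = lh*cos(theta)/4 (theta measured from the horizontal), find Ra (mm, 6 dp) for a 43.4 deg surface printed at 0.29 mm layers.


Ra = 0.29 * cos(43.4) / 4 = 0.052677 mm


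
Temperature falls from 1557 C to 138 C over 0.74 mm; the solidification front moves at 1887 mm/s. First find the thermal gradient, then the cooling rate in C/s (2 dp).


G = (1557-138)/0.74 = 1917.56756757 C/mm
CR = 1917.56756757 * 1887 = 3618450.0 C/s


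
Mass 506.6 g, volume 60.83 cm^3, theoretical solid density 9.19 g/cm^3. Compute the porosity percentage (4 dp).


rho_part = 506.6 / 60.83 = 8.32812757 g/cm^3
Porosity = (1 - 8.32812757/9.19)*100 = 9.3784 %


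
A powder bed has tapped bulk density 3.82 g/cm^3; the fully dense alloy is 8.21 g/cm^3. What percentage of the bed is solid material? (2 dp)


Packing = (3.82/8.21)*100 = 46.53 %


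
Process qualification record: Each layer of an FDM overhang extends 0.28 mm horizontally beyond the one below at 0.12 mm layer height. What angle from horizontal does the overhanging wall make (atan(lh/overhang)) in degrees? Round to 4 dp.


angle = atan(0.12/0.28) = 23.1986 degrees


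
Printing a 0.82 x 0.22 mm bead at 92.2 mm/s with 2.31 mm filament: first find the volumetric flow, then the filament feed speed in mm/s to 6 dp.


Q = 0.82 * 0.22 * 92.2 = 16.63288 mm^3/s
A_fil = pi*(2.31/2)^2 = 4.19096314 mm^2
v_feed = 16.63288 / 4.19096314 = 3.968749 mm/s


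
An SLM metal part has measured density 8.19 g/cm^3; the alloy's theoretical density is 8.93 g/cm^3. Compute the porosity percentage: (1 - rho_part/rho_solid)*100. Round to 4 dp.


Porosity = (1-8.19/8.93)*100 = 8.2867 %


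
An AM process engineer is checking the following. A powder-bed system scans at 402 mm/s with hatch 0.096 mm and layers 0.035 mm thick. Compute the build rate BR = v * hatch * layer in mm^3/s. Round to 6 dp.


Rate = 402 * 0.096 * 0.035 = 1.35072 mm^3/s


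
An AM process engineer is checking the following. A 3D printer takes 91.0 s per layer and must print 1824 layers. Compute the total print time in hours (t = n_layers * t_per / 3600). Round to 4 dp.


t = 1824 * 91.0 / 3600 = 46.1067 hrs


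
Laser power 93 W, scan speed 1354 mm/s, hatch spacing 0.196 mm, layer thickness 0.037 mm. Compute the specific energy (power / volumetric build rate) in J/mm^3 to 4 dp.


Build rate = 1354 * 0.196 * 0.037 = 9.819208 mm^3/s
SE = 93 / 9.819208 = 9.4712 J/mm^3


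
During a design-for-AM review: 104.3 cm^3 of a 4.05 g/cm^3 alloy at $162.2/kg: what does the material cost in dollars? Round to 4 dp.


Mass = 104.3*4.05/1000 = 0.422415 kg
Cost = 0.422415 * 162.2 = 68.5157 $


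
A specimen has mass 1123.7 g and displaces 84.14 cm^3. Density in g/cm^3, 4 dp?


rho = 1123.7 / 84.14 = 13.3551 g/cm^3


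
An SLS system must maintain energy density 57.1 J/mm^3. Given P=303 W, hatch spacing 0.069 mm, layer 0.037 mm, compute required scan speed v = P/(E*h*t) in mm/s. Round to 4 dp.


v = 303 / (57.1*0.069*0.037) = 2078.5272 mm/s


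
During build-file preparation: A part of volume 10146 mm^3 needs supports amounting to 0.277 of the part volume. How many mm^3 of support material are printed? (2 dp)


V_support = 10146 * 0.277 = 2810.44 mm^3


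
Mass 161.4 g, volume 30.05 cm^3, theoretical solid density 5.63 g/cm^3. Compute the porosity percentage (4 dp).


rho_part = 161.4 / 30.05 = 5.37104825 g/cm^3
Porosity = (1 - 5.37104825/5.63)*100 = 4.5995 %


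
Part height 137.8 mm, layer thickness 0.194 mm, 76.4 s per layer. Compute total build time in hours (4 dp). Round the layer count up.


Layers = ceil(137.8/0.194) = 711
t = 711 * 76.4 / 3600 = 15.089 hrs


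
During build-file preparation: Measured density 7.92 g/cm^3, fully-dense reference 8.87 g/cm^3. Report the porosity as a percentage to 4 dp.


Porosity = (1-7.92/8.87)*100 = 10.7103 %


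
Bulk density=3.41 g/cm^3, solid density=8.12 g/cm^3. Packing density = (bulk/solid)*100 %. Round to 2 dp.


Packing = (3.41/8.12)*100 = 42.0 %


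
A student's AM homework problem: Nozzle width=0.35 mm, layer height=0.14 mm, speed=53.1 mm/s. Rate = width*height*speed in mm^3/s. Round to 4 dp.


Rate = 0.35 * 0.14 * 53.1 = 2.6019 mm^3/s


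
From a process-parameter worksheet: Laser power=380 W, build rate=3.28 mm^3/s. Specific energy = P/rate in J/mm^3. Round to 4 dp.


SE = 380 / 3.28 = 115.8537 J/mm^3


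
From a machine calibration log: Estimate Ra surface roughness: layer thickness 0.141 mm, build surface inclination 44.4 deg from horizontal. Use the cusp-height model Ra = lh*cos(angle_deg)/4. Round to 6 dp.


Ra = 0.141 * cos(44.4) / 4 = 0.025185 mm


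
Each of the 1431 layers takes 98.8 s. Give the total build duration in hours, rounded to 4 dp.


t = 1431 * 98.8 / 3600 = 39.273 hrs
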